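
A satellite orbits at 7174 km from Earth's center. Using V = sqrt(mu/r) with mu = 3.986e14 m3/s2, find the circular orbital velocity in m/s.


V = sqrt(3.986e14 / 7174000) = 7454 m/s

7454 m/s


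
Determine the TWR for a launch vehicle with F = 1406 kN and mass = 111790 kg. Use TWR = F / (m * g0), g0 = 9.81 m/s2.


TWR = 1406000 / (111790 * 9.81) = 1.28

1.28


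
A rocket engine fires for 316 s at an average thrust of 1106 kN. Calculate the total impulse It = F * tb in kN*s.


It = 1106 * 316 = 349496 kN*s

349496 kN*s


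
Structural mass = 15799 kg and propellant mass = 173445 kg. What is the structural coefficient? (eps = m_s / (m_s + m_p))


eps = 15799 / (15799 + 173445) = 0.0835

0.0835


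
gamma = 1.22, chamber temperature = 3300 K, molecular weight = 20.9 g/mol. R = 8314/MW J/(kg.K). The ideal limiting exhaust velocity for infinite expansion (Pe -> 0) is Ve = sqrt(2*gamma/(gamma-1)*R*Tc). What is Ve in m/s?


R = 8314 / 20.9 = 397.8 J/(kg.K)
Ve = sqrt(2 * 1.22 / (1.22 - 1) * 397.8 * 3300) = 3816 m/s

3816 m/s


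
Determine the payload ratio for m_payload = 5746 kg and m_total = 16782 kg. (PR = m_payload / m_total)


PR = 5746 / 16782 = 0.3424

0.3424


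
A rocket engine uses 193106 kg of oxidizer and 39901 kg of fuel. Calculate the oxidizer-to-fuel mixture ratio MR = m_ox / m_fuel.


MR = 193106 / 39901 = 4.84

4.84


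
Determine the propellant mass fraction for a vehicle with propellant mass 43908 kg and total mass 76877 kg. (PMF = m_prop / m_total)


PMF = 43908 / 76877 = 0.571

0.571


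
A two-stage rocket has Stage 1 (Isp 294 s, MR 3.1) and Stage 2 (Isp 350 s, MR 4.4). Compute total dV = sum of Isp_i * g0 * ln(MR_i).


dV1 = 294 * 9.81 * ln(3.1) = 3263.1 m/s
dV2 = 350 * 9.81 * ln(4.4) = 5087.1 m/s
Total dV = 3263.1 + 5087.1 = 8350.2 m/s ~ 8350 m/s

8350 m/s


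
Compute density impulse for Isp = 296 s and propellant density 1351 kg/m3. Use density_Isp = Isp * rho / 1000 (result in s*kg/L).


rho*Isp = 296 * 1351 / 1000 = 400 s*kg/L

400 s*kg/L


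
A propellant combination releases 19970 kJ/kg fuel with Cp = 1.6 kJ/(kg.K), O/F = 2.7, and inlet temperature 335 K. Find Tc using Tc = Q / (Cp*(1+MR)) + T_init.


Tc = 19970 / (1.6 * (1 + 2.7)) + 335 = 3708 K

3708 K


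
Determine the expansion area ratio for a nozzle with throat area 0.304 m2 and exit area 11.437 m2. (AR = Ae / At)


AR = 11.437 / 0.304 = 37.6

37.6


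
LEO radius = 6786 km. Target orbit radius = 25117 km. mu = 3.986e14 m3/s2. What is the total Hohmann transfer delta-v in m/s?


V1 = sqrt(mu/r1) = 7664.11 m/s
dV1 = V1*(sqrt(2*r2/(r1+r2)) - 1) = 1953.01 m/s
V2 = sqrt(mu/r2) = 3983.68 m/s
dV2 = V2*(1 - sqrt(2*r1/(r1+r2))) = 1385.37 m/s
Total dV = 3338 m/s

3338 m/s


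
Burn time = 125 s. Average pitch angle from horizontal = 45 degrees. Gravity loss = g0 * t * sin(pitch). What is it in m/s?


GL = 9.81 * 125 * sin(45 deg) = 867 m/s

867 m/s


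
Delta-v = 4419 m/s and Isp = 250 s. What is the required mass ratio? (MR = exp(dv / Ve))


Ve = 250 * 9.81 = 2452.5 m/s
MR = exp(4419 / 2452.5) = 6.061

6.061


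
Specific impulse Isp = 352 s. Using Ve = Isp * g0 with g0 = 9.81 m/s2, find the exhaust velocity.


Ve = Isp * g0 = 352 * 9.81 = 3453.1 m/s

3453.1 m/s


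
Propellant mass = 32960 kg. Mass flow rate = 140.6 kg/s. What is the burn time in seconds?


tb = 32960 / 140.6 = 234.4 s

234.4 s


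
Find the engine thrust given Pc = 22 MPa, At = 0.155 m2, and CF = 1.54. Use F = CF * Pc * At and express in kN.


F = 1.54 * 22e6 * 0.155 = 5.2514e+06 N = 5251.4 kN

5251.4 kN


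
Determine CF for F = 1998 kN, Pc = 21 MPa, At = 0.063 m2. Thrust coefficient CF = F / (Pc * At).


CF = 1998000 / (21e6 * 0.063) = 1.51

1.51


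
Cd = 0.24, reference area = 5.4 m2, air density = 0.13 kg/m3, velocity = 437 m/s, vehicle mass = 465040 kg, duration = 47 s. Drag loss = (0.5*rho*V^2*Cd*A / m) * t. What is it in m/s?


D = 0.5 * 0.13 * 437^2 * 0.24 * 5.4 = 16087.23 N
a = 16087.23 / 465040 = 0.0346 m/s2
dV = 0.0346 * 47 = 1.6 m/s

1.6 m/s


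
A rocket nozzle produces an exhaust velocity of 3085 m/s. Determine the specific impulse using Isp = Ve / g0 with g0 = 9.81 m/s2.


Isp = Ve / g0 = 3085 / 9.81 = 314.5 s

314.5 s


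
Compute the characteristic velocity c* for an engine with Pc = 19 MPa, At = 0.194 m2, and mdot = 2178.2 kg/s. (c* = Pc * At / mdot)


c* = 19e6 * 0.194 / 2178.2 = 1692 m/s

1692 m/s


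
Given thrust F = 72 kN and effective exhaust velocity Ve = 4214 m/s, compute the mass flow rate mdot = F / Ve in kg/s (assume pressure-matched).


mdot = F / Ve = 72000 / 4214 = 17.1 kg/s

17.1 kg/s


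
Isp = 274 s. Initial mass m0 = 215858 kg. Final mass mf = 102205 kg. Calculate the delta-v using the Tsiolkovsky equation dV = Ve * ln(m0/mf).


Ve = 274 * 9.81 = 2687.94 m/s
dV = 2687.94 * ln(215858/102205) = 2010 m/s

2010 m/s


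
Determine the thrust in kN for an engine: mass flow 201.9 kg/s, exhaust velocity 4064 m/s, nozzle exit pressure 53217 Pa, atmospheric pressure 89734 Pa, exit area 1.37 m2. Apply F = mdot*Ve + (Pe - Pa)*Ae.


F = 201.9 * 4064 + (53217 - 89734) * 1.37 = 770493.0 N = 770.5 kN

770.5 kN


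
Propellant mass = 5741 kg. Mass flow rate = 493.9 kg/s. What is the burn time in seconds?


tb = 5741 / 493.9 = 11.6 s

11.6 s


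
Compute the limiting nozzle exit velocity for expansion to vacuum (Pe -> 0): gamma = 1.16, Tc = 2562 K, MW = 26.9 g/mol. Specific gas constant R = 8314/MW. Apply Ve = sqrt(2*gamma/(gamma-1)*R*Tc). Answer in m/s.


R = 8314 / 26.9 = 309.07 J/(kg.K)
Ve = sqrt(2 * 1.16 / (1.16 - 1) * 309.07 * 2562) = 3388 m/s

3388 m/s


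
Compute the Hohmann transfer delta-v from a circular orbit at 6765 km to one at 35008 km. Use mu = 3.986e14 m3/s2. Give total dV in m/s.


V1 = sqrt(mu/r1) = 7676.0 m/s
dV1 = V1*(sqrt(2*r2/(r1+r2)) - 1) = 2261.7 m/s
V2 = sqrt(mu/r2) = 3374.31 m/s
dV2 = V2*(1 - sqrt(2*r1/(r1+r2))) = 1453.94 m/s
Total dV = 3716 m/s

3716 m/s


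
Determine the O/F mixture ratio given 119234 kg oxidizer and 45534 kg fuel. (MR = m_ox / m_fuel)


MR = 119234 / 45534 = 2.62

2.62


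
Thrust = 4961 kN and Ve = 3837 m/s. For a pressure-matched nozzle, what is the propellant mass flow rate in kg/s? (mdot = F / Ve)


mdot = F / Ve = 4961000 / 3837 = 1292.9 kg/s

1292.9 kg/s


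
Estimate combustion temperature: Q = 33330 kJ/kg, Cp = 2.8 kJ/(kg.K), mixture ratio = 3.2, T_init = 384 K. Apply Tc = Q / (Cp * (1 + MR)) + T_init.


Tc = 33330 / (2.8 * (1 + 3.2)) + 384 = 3218 K

3218 K


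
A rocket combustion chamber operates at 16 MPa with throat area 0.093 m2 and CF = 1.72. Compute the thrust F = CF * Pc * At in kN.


F = 1.72 * 16e6 * 0.093 = 2.5594e+06 N = 2559.4 kN

2559.4 kN


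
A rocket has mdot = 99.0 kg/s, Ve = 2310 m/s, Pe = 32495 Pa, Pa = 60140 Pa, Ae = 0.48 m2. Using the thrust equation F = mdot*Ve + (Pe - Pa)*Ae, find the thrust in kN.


F = 99.0 * 2310 + (32495 - 60140) * 0.48 = 215420.0 N = 215.4 kN

215.4 kN


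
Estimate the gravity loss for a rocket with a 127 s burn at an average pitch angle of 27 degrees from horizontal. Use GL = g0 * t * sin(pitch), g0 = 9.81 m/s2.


GL = 9.81 * 127 * sin(27 deg) = 566 m/s

566 m/s


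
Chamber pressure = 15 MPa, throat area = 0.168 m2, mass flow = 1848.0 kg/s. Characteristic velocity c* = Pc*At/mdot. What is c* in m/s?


c* = 15e6 * 0.168 / 1848.0 = 1364 m/s

1364 m/s


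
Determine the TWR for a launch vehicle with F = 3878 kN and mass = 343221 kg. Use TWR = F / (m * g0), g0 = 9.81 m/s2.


TWR = 3878000 / (343221 * 9.81) = 1.15

1.15


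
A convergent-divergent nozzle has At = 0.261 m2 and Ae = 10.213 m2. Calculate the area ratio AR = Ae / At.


AR = 10.213 / 0.261 = 39.1

39.1


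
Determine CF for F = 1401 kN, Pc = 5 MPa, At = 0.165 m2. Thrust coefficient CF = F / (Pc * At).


CF = 1401000 / (5e6 * 0.165) = 1.7

1.7


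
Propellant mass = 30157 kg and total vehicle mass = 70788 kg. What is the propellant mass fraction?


PMF = 30157 / 70788 = 0.426

0.426


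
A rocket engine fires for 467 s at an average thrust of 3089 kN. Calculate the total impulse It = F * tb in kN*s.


It = 3089 * 467 = 1442563 kN*s

1442563 kN*s


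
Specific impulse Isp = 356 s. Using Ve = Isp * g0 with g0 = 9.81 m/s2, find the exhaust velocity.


Ve = Isp * g0 = 356 * 9.81 = 3492.4 m/s

3492.4 m/s


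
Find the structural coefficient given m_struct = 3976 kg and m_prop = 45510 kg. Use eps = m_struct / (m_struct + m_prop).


eps = 3976 / (3976 + 45510) = 0.0803

0.0803


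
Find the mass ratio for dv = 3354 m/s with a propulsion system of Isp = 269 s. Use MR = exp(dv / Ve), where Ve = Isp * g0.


Ve = 269 * 9.81 = 2638.89 m/s
MR = exp(3354 / 2638.89) = 3.564

3.564


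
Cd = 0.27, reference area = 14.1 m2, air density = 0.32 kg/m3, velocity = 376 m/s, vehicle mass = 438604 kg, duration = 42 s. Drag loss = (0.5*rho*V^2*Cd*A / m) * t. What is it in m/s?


D = 0.5 * 0.32 * 376^2 * 0.27 * 14.1 = 86114.95 N
a = 86114.95 / 438604 = 0.1963 m/s2
dV = 0.1963 * 42 = 8.2 m/s

8.2 m/s


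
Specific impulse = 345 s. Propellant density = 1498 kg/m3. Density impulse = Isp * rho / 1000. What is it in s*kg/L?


rho*Isp = 345 * 1498 / 1000 = 517 s*kg/L

517 s*kg/L


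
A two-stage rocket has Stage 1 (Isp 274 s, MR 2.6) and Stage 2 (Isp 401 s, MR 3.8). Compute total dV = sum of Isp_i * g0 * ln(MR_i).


dV1 = 274 * 9.81 * ln(2.6) = 2568.4 m/s
dV2 = 401 * 9.81 * ln(3.8) = 5251.6 m/s
Total dV = 2568.4 + 5251.6 = 7820.0 m/s ~ 7820 m/s

7820 m/s


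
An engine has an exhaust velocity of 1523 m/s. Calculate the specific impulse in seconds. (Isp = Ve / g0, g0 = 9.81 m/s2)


Isp = Ve / g0 = 1523 / 9.81 = 155.2 s

155.2 s


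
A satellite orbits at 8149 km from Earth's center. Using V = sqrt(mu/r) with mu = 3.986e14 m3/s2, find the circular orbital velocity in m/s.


V = sqrt(3.986e14 / 8149000) = 6994 m/s

6994 m/s


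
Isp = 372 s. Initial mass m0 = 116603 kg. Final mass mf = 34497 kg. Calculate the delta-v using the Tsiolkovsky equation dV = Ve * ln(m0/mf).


Ve = 372 * 9.81 = 3649.32 m/s
dV = 3649.32 * ln(116603/34497) = 4445 m/s

4445 m/s


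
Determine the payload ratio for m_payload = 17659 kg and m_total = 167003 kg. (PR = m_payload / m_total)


PR = 17659 / 167003 = 0.1057

0.1057


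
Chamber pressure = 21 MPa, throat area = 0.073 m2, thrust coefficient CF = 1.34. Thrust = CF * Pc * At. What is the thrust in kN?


F = 1.34 * 21e6 * 0.073 = 2.0542e+06 N = 2054.2 kN

2054.2 kN


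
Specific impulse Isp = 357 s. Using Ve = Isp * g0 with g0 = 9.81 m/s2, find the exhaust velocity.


Ve = Isp * g0 = 357 * 9.81 = 3502.2 m/s

3502.2 m/s


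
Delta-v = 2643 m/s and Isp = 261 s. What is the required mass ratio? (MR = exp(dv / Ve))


Ve = 261 * 9.81 = 2560.41 m/s
MR = exp(2643 / 2560.41) = 2.807

2.807


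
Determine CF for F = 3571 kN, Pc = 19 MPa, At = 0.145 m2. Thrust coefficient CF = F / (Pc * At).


CF = 3571000 / (19e6 * 0.145) = 1.3

1.3


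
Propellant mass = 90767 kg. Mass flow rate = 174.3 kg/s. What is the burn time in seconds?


tb = 90767 / 174.3 = 520.8 s

520.8 s


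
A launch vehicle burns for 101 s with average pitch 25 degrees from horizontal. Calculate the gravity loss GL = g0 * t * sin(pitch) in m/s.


GL = 9.81 * 101 * sin(25 deg) = 419 m/s

419 m/s


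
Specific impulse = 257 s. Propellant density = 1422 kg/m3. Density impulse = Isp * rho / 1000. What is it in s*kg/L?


rho*Isp = 257 * 1422 / 1000 = 365 s*kg/L

365 s*kg/L


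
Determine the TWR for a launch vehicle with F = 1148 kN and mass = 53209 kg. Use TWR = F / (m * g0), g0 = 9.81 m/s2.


TWR = 1148000 / (53209 * 9.81) = 2.2

2.2


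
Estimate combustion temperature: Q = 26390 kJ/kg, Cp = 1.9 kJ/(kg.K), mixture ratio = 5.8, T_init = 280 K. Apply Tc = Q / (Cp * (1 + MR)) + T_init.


Tc = 26390 / (1.9 * (1 + 5.8)) + 280 = 2323 K

2323 K


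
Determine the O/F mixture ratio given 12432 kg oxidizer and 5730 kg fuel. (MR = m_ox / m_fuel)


MR = 12432 / 5730 = 2.17

2.17


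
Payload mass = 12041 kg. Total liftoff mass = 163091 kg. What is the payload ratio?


PR = 12041 / 163091 = 0.0738

0.0738


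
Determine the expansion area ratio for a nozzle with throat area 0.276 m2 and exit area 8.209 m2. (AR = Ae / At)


AR = 8.209 / 0.276 = 29.7

29.7


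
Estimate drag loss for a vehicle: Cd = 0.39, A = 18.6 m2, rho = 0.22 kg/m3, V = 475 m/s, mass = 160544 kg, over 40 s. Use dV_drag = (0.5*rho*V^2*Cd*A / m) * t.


D = 0.5 * 0.22 * 475^2 * 0.39 * 18.6 = 180035.21 N
a = 180035.21 / 160544 = 1.1214 m/s2
dV = 1.1214 * 40 = 44.9 m/s

44.9 m/s


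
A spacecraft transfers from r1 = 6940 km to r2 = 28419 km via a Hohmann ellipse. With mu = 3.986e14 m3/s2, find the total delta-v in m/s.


V1 = sqrt(mu/r1) = 7578.6 m/s
dV1 = V1*(sqrt(2*r2/(r1+r2)) - 1) = 2029.96 m/s
V2 = sqrt(mu/r2) = 3745.11 m/s
dV2 = V2*(1 - sqrt(2*r1/(r1+r2))) = 1398.67 m/s
Total dV = 3429 m/s

3429 m/s


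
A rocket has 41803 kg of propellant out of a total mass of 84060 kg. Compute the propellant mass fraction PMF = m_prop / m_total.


PMF = 41803 / 84060 = 0.497

0.497


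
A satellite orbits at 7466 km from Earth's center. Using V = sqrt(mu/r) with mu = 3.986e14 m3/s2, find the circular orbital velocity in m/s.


V = sqrt(3.986e14 / 7466000) = 7307 m/s

7307 m/s


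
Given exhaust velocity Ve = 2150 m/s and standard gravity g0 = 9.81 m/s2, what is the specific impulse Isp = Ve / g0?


Isp = Ve / g0 = 2150 / 9.81 = 219.2 s

219.2 s


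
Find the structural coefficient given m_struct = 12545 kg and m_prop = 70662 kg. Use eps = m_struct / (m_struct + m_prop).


eps = 12545 / (12545 + 70662) = 0.1508

0.1508


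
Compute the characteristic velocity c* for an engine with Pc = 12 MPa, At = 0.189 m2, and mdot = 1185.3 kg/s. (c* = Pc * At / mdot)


c* = 12e6 * 0.189 / 1185.3 = 1913 m/s

1913 m/s


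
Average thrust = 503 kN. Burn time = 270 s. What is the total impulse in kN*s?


It = 503 * 270 = 135810 kN*s

135810 kN*s


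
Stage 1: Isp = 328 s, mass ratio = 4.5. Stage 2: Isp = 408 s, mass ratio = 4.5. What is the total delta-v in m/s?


dV1 = 328 * 9.81 * ln(4.5) = 4839.6 m/s
dV2 = 408 * 9.81 * ln(4.5) = 6020.0 m/s
Total dV = 4839.6 + 6020.0 = 10859.6 m/s ~ 10860 m/s

10860 m/s


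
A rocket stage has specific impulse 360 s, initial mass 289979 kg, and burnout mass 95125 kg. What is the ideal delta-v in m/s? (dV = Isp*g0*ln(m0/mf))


Ve = 360 * 9.81 = 3531.6 m/s
dV = 3531.6 * ln(289979/95125) = 3936 m/s

3936 m/s


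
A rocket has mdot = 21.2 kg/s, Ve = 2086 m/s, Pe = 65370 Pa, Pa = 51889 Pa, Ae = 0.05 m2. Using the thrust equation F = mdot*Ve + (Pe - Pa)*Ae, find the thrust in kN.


F = 21.2 * 2086 + (65370 - 51889) * 0.05 = 44897.0 N = 44.9 kN

44.9 kN


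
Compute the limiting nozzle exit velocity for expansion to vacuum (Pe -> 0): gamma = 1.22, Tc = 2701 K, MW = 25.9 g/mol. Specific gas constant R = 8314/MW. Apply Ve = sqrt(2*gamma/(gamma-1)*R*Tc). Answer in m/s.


R = 8314 / 25.9 = 321.0 J/(kg.K)
Ve = sqrt(2 * 1.22 / (1.22 - 1) * 321.0 * 2701) = 3101 m/s

3101 m/s


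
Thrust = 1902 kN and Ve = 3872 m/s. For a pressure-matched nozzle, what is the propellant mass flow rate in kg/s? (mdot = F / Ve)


mdot = F / Ve = 1902000 / 3872 = 491.2 kg/s

491.2 kg/s


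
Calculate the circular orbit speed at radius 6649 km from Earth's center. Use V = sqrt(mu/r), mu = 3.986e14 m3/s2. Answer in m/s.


V = sqrt(3.986e14 / 6649000) = 7743 m/s

7743 m/s


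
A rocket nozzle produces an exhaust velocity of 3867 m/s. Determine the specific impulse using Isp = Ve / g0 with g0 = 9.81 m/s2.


Isp = Ve / g0 = 3867 / 9.81 = 394.2 s

394.2 s


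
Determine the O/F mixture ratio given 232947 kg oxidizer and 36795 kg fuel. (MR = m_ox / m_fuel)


MR = 232947 / 36795 = 6.33

6.33


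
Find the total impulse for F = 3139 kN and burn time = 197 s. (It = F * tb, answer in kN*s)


It = 3139 * 197 = 618383 kN*s

618383 kN*s


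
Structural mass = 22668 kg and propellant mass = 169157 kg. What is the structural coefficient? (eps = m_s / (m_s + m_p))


eps = 22668 / (22668 + 169157) = 0.1182

0.1182


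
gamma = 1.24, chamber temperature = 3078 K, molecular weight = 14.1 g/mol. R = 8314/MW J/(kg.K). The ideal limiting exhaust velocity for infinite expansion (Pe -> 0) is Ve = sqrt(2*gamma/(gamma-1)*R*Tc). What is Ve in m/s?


R = 8314 / 14.1 = 589.65 J/(kg.K)
Ve = sqrt(2 * 1.24 / (1.24 - 1) * 589.65 * 3078) = 4331 m/s

4331 m/s


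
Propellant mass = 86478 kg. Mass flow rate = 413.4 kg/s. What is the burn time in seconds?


tb = 86478 / 413.4 = 209.2 s

209.2 s


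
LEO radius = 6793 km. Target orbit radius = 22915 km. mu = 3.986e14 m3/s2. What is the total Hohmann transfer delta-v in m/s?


V1 = sqrt(mu/r1) = 7660.16 m/s
dV1 = V1*(sqrt(2*r2/(r1+r2)) - 1) = 1854.12 m/s
V2 = sqrt(mu/r2) = 4170.7 m/s
dV2 = V2*(1 - sqrt(2*r1/(r1+r2))) = 1350.25 m/s
Total dV = 3204 m/s

3204 m/s


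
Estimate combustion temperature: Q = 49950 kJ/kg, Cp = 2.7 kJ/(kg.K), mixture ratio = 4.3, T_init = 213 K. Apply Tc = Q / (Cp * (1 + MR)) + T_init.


Tc = 49950 / (2.7 * (1 + 4.3)) + 213 = 3704 K

3704 K


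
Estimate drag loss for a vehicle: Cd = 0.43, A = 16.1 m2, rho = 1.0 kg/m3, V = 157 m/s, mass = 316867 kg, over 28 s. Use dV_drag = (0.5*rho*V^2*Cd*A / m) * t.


D = 0.5 * 1.0 * 157^2 * 0.43 * 16.1 = 85322.51 N
a = 85322.51 / 316867 = 0.2693 m/s2
dV = 0.2693 * 28 = 7.5 m/s

7.5 m/s


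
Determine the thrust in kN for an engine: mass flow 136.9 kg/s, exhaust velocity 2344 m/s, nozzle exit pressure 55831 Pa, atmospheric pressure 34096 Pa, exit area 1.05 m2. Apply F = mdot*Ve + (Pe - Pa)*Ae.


F = 136.9 * 2344 + (55831 - 34096) * 1.05 = 343715.0 N = 343.7 kN

343.7 kN


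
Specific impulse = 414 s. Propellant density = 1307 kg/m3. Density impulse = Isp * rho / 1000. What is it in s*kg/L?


rho*Isp = 414 * 1307 / 1000 = 541 s*kg/L

541 s*kg/L


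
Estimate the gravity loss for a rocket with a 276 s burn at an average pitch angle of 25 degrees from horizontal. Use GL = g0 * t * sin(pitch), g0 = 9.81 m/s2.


GL = 9.81 * 276 * sin(25 deg) = 1144 m/s

1144 m/s


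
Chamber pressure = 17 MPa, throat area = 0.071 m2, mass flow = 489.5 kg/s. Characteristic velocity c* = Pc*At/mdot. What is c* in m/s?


c* = 17e6 * 0.071 / 489.5 = 2466 m/s

2466 m/s


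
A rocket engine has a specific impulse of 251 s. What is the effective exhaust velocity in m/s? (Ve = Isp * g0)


Ve = Isp * g0 = 251 * 9.81 = 2462.3 m/s

2462.3 m/s


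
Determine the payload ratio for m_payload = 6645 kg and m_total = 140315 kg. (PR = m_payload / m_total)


PR = 6645 / 140315 = 0.0474

0.0474


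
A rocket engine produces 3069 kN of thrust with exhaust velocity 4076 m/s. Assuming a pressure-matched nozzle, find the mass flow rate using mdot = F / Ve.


mdot = F / Ve = 3069000 / 4076 = 752.9 kg/s

752.9 kg/s


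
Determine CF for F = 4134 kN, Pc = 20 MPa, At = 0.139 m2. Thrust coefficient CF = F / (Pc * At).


CF = 4134000 / (20e6 * 0.139) = 1.49

1.49


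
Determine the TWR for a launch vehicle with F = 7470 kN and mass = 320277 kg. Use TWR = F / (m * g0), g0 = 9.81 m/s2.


TWR = 7470000 / (320277 * 9.81) = 2.38

2.38


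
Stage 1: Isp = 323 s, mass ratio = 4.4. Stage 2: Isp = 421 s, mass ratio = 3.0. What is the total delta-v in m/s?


dV1 = 323 * 9.81 * ln(4.4) = 4694.7 m/s
dV2 = 421 * 9.81 * ln(3.0) = 4537.3 m/s
Total dV = 4694.7 + 4537.3 = 9232.0 m/s ~ 9232 m/s

9232 m/s


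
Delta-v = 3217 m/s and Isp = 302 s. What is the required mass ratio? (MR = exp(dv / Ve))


Ve = 302 * 9.81 = 2962.62 m/s
MR = exp(3217 / 2962.62) = 2.962

2.962


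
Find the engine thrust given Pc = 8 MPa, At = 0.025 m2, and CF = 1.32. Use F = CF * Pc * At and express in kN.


F = 1.32 * 8e6 * 0.025 = 264000.0 N = 264.0 kN

264.0 kN


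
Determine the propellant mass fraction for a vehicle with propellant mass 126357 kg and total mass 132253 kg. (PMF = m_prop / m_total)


PMF = 126357 / 132253 = 0.955

0.955


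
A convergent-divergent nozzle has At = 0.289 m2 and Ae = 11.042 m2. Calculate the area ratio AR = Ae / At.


AR = 11.042 / 0.289 = 38.2

38.2


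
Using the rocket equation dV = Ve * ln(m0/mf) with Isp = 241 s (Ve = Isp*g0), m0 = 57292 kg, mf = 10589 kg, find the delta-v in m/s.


Ve = 241 * 9.81 = 2364.21 m/s
dV = 2364.21 * ln(57292/10589) = 3992 m/s

3992 m/s


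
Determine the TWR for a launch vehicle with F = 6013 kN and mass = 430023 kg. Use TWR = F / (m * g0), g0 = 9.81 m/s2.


TWR = 6013000 / (430023 * 9.81) = 1.43

1.43


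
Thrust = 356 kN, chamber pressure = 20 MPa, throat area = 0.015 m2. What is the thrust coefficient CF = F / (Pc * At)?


CF = 356000 / (20e6 * 0.015) = 1.19

1.19


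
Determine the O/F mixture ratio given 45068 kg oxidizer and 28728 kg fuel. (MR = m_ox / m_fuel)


MR = 45068 / 28728 = 1.57

1.57


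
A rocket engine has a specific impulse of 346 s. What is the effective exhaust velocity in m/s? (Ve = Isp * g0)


Ve = Isp * g0 = 346 * 9.81 = 3394.3 m/s

3394.3 m/s


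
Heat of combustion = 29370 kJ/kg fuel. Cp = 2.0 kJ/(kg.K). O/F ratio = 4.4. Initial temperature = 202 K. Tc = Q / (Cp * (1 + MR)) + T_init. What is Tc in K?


Tc = 29370 / (2.0 * (1 + 4.4)) + 202 = 2921 K

2921 K


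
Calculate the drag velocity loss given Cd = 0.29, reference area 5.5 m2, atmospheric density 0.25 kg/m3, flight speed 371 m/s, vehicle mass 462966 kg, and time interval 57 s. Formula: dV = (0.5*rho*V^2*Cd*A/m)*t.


D = 0.5 * 0.25 * 371^2 * 0.29 * 5.5 = 27442.17 N
a = 27442.17 / 462966 = 0.0593 m/s2
dV = 0.0593 * 57 = 3.4 m/s

3.4 m/s


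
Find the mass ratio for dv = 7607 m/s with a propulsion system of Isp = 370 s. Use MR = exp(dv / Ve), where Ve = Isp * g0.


Ve = 370 * 9.81 = 3629.7 m/s
MR = exp(7607 / 3629.7) = 8.132

8.132


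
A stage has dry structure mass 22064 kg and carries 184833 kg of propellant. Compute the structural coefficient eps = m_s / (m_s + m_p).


eps = 22064 / (22064 + 184833) = 0.1066

0.1066


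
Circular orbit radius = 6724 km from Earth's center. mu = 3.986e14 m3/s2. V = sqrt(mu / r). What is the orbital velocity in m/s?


V = sqrt(3.986e14 / 6724000) = 7699 m/s

7699 m/s


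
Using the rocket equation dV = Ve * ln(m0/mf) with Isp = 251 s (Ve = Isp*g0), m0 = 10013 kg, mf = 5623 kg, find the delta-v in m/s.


Ve = 251 * 9.81 = 2462.31 m/s
dV = 2462.31 * ln(10013/5623) = 1421 m/s

1421 m/s


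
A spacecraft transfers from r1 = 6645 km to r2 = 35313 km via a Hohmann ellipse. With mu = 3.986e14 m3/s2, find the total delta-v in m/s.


V1 = sqrt(mu/r1) = 7745.0 m/s
dV1 = V1*(sqrt(2*r2/(r1+r2)) - 1) = 2303.39 m/s
V2 = sqrt(mu/r2) = 3359.71 m/s
dV2 = V2*(1 - sqrt(2*r1/(r1+r2))) = 1468.86 m/s
Total dV = 3772 m/s

3772 m/s


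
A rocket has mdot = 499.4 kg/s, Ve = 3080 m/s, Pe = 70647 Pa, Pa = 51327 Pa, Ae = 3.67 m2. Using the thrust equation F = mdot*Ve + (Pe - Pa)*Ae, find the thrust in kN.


F = 499.4 * 3080 + (70647 - 51327) * 3.67 = 1.6091e+06 N = 1609.1 kN

1609.1 kN


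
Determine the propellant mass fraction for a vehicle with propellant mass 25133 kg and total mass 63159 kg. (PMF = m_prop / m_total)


PMF = 25133 / 63159 = 0.398

0.398


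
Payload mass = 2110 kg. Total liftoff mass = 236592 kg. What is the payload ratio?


PR = 2110 / 236592 = 0.0089

0.0089


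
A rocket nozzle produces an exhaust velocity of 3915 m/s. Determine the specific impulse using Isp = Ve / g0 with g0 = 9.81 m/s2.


Isp = Ve / g0 = 3915 / 9.81 = 399.1 s

399.1 s


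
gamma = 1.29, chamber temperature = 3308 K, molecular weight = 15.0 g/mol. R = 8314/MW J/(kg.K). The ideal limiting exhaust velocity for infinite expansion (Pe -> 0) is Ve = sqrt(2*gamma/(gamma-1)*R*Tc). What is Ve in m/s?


R = 8314 / 15.0 = 554.27 J/(kg.K)
Ve = sqrt(2 * 1.29 / (1.29 - 1) * 554.27 * 3308) = 4039 m/s

4039 m/s


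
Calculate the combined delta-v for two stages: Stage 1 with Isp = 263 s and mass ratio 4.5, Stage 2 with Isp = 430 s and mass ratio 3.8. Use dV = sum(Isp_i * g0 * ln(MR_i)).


dV1 = 263 * 9.81 * ln(4.5) = 3880.6 m/s
dV2 = 430 * 9.81 * ln(3.8) = 5631.4 m/s
Total dV = 3880.6 + 5631.4 = 9512.0 m/s ~ 9512 m/s

9512 m/s


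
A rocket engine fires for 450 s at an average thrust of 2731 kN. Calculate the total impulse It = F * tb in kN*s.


It = 2731 * 450 = 1228950 kN*s

1228950 kN*s


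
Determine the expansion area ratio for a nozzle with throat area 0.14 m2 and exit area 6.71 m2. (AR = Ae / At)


AR = 6.71 / 0.14 = 47.9

47.9


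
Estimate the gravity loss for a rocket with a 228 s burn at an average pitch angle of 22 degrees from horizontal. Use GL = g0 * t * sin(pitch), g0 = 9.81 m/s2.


GL = 9.81 * 228 * sin(22 deg) = 838 m/s

838 m/s


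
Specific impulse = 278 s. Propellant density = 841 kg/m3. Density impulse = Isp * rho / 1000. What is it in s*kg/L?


rho*Isp = 278 * 841 / 1000 = 234 s*kg/L

234 s*kg/L


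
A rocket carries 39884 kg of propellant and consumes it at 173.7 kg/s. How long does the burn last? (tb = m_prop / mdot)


tb = 39884 / 173.7 = 229.6 s

229.6 s


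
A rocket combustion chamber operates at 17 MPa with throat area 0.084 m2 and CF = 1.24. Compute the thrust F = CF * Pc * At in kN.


F = 1.24 * 17e6 * 0.084 = 1.7707e+06 N = 1770.7 kN

1770.7 kN


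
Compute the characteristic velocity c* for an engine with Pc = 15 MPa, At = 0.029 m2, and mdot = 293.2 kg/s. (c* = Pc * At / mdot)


c* = 15e6 * 0.029 / 293.2 = 1484 m/s

1484 m/s


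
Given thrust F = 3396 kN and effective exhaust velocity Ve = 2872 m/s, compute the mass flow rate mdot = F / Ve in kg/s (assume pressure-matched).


mdot = F / Ve = 3396000 / 2872 = 1182.5 kg/s

1182.5 kg/s


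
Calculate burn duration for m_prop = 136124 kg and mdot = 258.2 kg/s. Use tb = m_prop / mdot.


tb = 136124 / 258.2 = 527.2 s

527.2 s


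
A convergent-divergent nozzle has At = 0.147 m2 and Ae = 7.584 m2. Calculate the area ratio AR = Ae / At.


AR = 7.584 / 0.147 = 51.6

51.6


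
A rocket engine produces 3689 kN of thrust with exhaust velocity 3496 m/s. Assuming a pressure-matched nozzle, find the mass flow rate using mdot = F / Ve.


mdot = F / Ve = 3689000 / 3496 = 1055.2 kg/s

1055.2 kg/s


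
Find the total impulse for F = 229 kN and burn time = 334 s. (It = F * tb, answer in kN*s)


It = 229 * 334 = 76486 kN*s

76486 kN*s


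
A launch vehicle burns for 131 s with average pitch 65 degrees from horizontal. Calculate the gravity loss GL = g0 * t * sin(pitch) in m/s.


GL = 9.81 * 131 * sin(65 deg) = 1165 m/s

1165 m/s


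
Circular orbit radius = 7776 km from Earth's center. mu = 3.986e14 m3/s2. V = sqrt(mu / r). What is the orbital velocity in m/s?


V = sqrt(3.986e14 / 7776000) = 7160 m/s

7160 m/s


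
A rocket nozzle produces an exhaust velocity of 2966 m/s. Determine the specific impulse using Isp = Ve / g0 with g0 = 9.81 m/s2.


Isp = Ve / g0 = 2966 / 9.81 = 302.3 s

302.3 s


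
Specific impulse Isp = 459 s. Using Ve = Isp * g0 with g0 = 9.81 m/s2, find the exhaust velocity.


Ve = Isp * g0 = 459 * 9.81 = 4502.8 m/s

4502.8 m/s


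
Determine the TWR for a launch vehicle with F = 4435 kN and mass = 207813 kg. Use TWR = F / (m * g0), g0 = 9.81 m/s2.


TWR = 4435000 / (207813 * 9.81) = 2.18

2.18


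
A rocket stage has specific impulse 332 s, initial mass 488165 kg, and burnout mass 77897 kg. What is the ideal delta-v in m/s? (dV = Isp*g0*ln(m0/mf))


Ve = 332 * 9.81 = 3256.92 m/s
dV = 3256.92 * ln(488165/77897) = 5977 m/s

5977 m/s


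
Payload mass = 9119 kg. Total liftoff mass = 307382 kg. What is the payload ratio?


PR = 9119 / 307382 = 0.0297

0.0297


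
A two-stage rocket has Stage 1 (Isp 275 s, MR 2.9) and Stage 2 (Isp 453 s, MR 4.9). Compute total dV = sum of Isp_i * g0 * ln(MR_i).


dV1 = 275 * 9.81 * ln(2.9) = 2872.3 m/s
dV2 = 453 * 9.81 * ln(4.9) = 7062.5 m/s
Total dV = 2872.3 + 7062.5 = 9934.8 m/s ~ 9935 m/s

9935 m/s


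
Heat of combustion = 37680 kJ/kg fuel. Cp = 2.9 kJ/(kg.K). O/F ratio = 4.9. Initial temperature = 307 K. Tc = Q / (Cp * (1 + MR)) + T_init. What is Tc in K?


Tc = 37680 / (2.9 * (1 + 4.9)) + 307 = 2509 K

2509 K


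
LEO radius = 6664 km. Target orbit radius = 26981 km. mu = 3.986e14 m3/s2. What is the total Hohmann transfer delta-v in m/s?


V1 = sqrt(mu/r1) = 7733.95 m/s
dV1 = V1*(sqrt(2*r2/(r1+r2)) - 1) = 2060.61 m/s
V2 = sqrt(mu/r2) = 3843.61 m/s
dV2 = V2*(1 - sqrt(2*r1/(r1+r2))) = 1424.47 m/s
Total dV = 3485 m/s

3485 m/s


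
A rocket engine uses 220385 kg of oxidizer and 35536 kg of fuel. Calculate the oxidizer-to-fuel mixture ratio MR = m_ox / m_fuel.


MR = 220385 / 35536 = 6.2

6.2


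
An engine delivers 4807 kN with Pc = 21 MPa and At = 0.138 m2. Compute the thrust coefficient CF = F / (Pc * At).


CF = 4807000 / (21e6 * 0.138) = 1.66

1.66


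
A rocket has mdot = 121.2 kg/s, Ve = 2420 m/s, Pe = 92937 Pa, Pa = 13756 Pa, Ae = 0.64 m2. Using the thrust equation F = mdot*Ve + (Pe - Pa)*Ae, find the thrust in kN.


F = 121.2 * 2420 + (92937 - 13756) * 0.64 = 343980.0 N = 344.0 kN

344.0 kN


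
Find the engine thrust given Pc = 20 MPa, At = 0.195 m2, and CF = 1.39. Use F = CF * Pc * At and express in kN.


F = 1.39 * 20e6 * 0.195 = 5.4210e+06 N = 5421.0 kN

5421.0 kN


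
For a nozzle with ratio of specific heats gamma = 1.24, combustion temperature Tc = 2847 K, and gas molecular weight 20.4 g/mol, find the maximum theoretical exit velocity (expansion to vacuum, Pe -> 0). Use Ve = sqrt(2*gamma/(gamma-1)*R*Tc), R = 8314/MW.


R = 8314 / 20.4 = 407.55 J/(kg.K)
Ve = sqrt(2 * 1.24 / (1.24 - 1) * 407.55 * 2847) = 3463 m/s

3463 m/s


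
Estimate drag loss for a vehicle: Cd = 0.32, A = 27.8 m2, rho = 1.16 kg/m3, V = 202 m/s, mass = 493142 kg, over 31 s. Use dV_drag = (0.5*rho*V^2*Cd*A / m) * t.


D = 0.5 * 1.16 * 202^2 * 0.32 * 27.8 = 210535.58 N
a = 210535.58 / 493142 = 0.4269 m/s2
dV = 0.4269 * 31 = 13.2 m/s

13.2 m/s


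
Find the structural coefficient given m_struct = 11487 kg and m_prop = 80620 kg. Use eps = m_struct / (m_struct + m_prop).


eps = 11487 / (11487 + 80620) = 0.1247

0.1247


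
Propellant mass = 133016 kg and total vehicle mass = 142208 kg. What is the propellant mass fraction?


PMF = 133016 / 142208 = 0.935

0.935


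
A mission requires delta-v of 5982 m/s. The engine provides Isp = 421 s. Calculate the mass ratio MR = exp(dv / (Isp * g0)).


Ve = 421 * 9.81 = 4130.01 m/s
MR = exp(5982 / 4130.01) = 4.256

4.256


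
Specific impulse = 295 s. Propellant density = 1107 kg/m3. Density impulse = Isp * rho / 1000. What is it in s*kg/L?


rho*Isp = 295 * 1107 / 1000 = 327 s*kg/L

327 s*kg/L


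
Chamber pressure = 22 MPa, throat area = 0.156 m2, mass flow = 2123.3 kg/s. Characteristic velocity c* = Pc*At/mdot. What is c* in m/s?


c* = 22e6 * 0.156 / 2123.3 = 1616 m/s

1616 m/s


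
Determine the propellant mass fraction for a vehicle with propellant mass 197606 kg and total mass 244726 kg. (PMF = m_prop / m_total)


PMF = 197606 / 244726 = 0.807

0.807


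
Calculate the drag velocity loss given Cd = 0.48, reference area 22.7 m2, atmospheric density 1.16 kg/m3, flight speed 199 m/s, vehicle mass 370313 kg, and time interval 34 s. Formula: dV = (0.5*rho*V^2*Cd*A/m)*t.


D = 0.5 * 1.16 * 199^2 * 0.48 * 22.7 = 250265.65 N
a = 250265.65 / 370313 = 0.6758 m/s2
dV = 0.6758 * 34 = 23.0 m/s

23.0 m/s


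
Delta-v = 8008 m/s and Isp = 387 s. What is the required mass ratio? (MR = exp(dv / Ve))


Ve = 387 * 9.81 = 3796.47 m/s
MR = exp(8008 / 3796.47) = 8.243

8.243


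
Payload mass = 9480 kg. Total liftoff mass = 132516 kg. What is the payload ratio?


PR = 9480 / 132516 = 0.0715

0.0715


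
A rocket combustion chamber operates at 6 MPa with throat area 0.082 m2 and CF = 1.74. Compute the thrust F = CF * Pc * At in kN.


F = 1.74 * 6e6 * 0.082 = 856080.0 N = 856.1 kN

856.1 kN


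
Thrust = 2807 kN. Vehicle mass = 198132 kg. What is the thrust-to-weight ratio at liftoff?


TWR = 2807000 / (198132 * 9.81) = 1.44

1.44


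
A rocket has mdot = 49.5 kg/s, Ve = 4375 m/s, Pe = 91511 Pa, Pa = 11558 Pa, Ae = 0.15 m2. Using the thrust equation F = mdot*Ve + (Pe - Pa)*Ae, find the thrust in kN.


F = 49.5 * 4375 + (91511 - 11558) * 0.15 = 228555.0 N = 228.6 kN

228.6 kN


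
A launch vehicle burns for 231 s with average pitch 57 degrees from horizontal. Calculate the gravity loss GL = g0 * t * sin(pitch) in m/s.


GL = 9.81 * 231 * sin(57 deg) = 1901 m/s

1901 m/s


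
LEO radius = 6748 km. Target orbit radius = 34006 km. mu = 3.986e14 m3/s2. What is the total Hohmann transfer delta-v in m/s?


V1 = sqrt(mu/r1) = 7685.66 m/s
dV1 = V1*(sqrt(2*r2/(r1+r2)) - 1) = 2242.96 m/s
V2 = sqrt(mu/r2) = 3423.66 m/s
dV2 = V2*(1 - sqrt(2*r1/(r1+r2))) = 1453.47 m/s
Total dV = 3696 m/s

3696 m/s


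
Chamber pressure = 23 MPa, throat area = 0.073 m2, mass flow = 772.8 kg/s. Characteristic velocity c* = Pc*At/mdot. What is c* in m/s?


c* = 23e6 * 0.073 / 772.8 = 2173 m/s

2173 m/s


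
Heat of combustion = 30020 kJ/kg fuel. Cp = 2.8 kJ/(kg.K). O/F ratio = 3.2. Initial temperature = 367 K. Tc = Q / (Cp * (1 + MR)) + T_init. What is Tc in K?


Tc = 30020 / (2.8 * (1 + 3.2)) + 367 = 2920 K

2920 K


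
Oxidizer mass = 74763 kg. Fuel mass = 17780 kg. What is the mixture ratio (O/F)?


MR = 74763 / 17780 = 4.2

4.2


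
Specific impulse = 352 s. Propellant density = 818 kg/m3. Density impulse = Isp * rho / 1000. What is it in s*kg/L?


rho*Isp = 352 * 818 / 1000 = 288 s*kg/L

288 s*kg/L


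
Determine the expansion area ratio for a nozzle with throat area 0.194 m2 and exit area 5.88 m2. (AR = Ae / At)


AR = 5.88 / 0.194 = 30.3

30.3


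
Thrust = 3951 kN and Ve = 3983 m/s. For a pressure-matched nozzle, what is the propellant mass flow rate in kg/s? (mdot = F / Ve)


mdot = F / Ve = 3951000 / 3983 = 992.0 kg/s

992.0 kg/s


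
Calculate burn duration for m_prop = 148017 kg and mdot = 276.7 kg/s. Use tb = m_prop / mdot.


tb = 148017 / 276.7 = 534.9 s

534.9 s


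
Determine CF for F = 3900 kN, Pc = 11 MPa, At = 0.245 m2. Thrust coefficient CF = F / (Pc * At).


CF = 3900000 / (11e6 * 0.245) = 1.45

1.45


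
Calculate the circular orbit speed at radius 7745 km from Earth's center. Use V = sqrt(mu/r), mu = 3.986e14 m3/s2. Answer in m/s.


V = sqrt(3.986e14 / 7745000) = 7174 m/s

7174 m/s


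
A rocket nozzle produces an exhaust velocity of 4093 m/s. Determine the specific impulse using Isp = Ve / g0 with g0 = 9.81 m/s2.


Isp = Ve / g0 = 4093 / 9.81 = 417.2 s

417.2 s


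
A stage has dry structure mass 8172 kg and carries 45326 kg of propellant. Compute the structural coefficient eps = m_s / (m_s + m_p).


eps = 8172 / (8172 + 45326) = 0.1528

0.1528


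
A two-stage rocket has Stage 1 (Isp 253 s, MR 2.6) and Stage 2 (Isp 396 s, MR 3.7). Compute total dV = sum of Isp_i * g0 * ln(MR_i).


dV1 = 253 * 9.81 * ln(2.6) = 2371.5 m/s
dV2 = 396 * 9.81 * ln(3.7) = 5082.6 m/s
Total dV = 2371.5 + 5082.6 = 7454.1 m/s ~ 7454 m/s

7454 m/s


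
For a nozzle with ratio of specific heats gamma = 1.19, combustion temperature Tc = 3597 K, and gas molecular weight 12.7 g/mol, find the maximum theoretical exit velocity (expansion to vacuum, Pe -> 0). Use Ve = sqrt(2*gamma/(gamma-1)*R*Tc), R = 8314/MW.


R = 8314 / 12.7 = 654.65 J/(kg.K)
Ve = sqrt(2 * 1.19 / (1.19 - 1) * 654.65 * 3597) = 5431 m/s

5431 m/s


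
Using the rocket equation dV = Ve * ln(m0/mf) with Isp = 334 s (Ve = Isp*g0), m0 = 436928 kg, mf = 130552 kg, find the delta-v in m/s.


Ve = 334 * 9.81 = 3276.54 m/s
dV = 3276.54 * ln(436928/130552) = 3958 m/s

3958 m/s


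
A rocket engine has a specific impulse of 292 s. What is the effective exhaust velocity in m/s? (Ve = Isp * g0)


Ve = Isp * g0 = 292 * 9.81 = 2864.5 m/s

2864.5 m/s


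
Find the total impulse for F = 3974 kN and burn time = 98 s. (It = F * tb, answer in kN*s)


It = 3974 * 98 = 389452 kN*s

389452 kN*s


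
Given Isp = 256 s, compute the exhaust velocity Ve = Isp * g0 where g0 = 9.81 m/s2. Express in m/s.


Ve = Isp * g0 = 256 * 9.81 = 2511.4 m/s

2511.4 m/s


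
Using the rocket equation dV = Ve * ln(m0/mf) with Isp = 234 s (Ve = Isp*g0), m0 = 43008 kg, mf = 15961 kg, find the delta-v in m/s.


Ve = 234 * 9.81 = 2295.54 m/s
dV = 2295.54 * ln(43008/15961) = 2275 m/s

2275 m/s


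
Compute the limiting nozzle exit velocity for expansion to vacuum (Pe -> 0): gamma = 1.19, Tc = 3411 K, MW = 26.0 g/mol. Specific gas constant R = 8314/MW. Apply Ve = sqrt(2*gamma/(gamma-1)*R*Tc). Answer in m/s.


R = 8314 / 26.0 = 319.77 J/(kg.K)
Ve = sqrt(2 * 1.19 / (1.19 - 1) * 319.77 * 3411) = 3696 m/s

3696 m/s


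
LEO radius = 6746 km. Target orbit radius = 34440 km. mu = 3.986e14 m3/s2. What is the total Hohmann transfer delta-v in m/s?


V1 = sqrt(mu/r1) = 7686.8 m/s
dV1 = V1*(sqrt(2*r2/(r1+r2)) - 1) = 2253.91 m/s
V2 = sqrt(mu/r2) = 3402.02 m/s
dV2 = V2*(1 - sqrt(2*r1/(r1+r2))) = 1454.87 m/s
Total dV = 3709 m/s

3709 m/s


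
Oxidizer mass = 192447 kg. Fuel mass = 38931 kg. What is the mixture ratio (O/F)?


MR = 192447 / 38931 = 4.94

4.94


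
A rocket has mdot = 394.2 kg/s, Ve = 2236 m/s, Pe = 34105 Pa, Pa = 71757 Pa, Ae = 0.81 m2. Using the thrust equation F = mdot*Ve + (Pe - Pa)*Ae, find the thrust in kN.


F = 394.2 * 2236 + (34105 - 71757) * 0.81 = 850933.0 N = 850.9 kN

850.9 kN


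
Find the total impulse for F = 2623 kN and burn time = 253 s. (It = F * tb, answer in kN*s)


It = 2623 * 253 = 663619 kN*s

663619 kN*s


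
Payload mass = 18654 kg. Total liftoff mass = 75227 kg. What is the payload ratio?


PR = 18654 / 75227 = 0.248

0.248


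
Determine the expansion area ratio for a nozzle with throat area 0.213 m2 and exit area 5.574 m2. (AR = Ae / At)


AR = 5.574 / 0.213 = 26.2

26.2


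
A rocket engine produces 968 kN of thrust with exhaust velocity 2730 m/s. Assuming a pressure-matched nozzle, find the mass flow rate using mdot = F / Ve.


mdot = F / Ve = 968000 / 2730 = 354.6 kg/s

354.6 kg/s


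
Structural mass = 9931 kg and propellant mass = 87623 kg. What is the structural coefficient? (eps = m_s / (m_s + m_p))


eps = 9931 / (9931 + 87623) = 0.1018

0.1018


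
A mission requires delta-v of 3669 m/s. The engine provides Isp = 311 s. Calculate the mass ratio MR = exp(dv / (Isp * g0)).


Ve = 311 * 9.81 = 3050.91 m/s
MR = exp(3669 / 3050.91) = 3.329

3.329


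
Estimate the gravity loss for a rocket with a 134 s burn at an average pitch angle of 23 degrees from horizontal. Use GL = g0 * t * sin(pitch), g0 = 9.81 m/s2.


GL = 9.81 * 134 * sin(23 deg) = 514 m/s

514 m/s


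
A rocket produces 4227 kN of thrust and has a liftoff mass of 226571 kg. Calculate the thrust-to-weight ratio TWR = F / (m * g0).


TWR = 4227000 / (226571 * 9.81) = 1.9

1.9


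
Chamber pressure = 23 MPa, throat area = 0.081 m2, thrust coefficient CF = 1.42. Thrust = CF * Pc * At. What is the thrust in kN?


F = 1.42 * 23e6 * 0.081 = 2.6455e+06 N = 2645.5 kN

2645.5 kN


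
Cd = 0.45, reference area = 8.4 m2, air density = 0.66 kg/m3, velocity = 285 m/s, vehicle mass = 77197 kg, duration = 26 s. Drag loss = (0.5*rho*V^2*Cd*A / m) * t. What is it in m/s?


D = 0.5 * 0.66 * 285^2 * 0.45 * 8.4 = 101320.07 N
a = 101320.07 / 77197 = 1.3125 m/s2
dV = 1.3125 * 26 = 34.1 m/s

34.1 m/s
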